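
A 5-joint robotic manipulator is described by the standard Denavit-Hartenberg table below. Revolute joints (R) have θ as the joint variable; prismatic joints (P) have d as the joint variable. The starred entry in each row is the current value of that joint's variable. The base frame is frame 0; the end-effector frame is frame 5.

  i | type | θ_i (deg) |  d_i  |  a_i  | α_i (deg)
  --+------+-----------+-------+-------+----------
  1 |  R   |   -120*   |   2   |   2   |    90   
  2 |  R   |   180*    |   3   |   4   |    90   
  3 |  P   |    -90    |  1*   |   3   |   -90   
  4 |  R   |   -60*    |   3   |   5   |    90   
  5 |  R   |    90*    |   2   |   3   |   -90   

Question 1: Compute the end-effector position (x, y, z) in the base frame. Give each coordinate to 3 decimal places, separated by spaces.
after link 1: o_1 = (-1.0000, -1.7321, 2.0000)
after link 2: o_2 = (-1.5981, 3.2321, 2.0000)
after link 3: o_3 = (1.0000, 1.7321, 3.0000)
after link 4: o_4 = (4.6651, 3.0801, 7.3301)
after link 5: o_5 = (4.6651, 6.5442, 8.3301)

4.665 6.544 8.330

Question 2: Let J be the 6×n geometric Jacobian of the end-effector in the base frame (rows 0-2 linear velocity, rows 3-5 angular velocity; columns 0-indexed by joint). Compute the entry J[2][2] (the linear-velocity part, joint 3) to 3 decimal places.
1.000

prismatic axis z_2 = (-0.0000,-0.0000,1.0000)
J_v[:, 2] = z_2; J_ω[:, 2] = (0,0,0)
entry J[2][2] = 1.0000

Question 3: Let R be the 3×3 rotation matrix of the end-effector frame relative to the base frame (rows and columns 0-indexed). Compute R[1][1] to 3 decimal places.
-0.433

End-effector y-axis (col 1 of R) = (0.7500,-0.4330,-0.5000)
R[1][1] = -0.4330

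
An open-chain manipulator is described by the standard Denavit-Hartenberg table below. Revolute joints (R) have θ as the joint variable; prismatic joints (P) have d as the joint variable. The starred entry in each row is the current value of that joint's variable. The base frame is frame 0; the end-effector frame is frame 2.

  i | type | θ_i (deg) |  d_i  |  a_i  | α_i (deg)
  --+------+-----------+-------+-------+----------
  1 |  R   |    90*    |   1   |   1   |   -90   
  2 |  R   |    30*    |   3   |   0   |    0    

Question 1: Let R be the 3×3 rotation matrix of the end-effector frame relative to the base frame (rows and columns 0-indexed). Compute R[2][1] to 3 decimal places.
-0.866

End-effector y-axis (col 1 of R) = (-0.0000,-0.5000,-0.8660)
R[2][1] = -0.8660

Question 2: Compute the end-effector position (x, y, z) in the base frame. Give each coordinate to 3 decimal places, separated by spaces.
-3.000 1.000 1.000

after link 1: o_1 = (0.0000, 1.0000, 1.0000)
after link 2: o_2 = (-3.0000, 1.0000, 1.0000)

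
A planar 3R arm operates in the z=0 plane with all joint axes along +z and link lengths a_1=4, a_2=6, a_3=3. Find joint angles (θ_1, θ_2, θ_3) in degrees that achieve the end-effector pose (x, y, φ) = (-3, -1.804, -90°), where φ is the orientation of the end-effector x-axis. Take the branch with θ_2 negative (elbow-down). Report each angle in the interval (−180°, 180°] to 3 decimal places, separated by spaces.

-89.996 -150.001 149.997

wrist centre = target − a_3·(cos φ, sin φ) = (-3.0000, 1.1960)
cos θ_2 = (10.4304−4²−6²)/(2·4·6) = -0.8660; θ_2 = -150.0009° (elbow-down)
β = atan2(1.1960,-3.0000) = 158.2645°; ψ = atan2(-2.9999,-1.1962) = -111.7393°
θ_1 = β − ψ = 270.0038°
θ_3 = φ − θ_1 − θ_2 = 149.9971° (wrapped to (-180°,180°])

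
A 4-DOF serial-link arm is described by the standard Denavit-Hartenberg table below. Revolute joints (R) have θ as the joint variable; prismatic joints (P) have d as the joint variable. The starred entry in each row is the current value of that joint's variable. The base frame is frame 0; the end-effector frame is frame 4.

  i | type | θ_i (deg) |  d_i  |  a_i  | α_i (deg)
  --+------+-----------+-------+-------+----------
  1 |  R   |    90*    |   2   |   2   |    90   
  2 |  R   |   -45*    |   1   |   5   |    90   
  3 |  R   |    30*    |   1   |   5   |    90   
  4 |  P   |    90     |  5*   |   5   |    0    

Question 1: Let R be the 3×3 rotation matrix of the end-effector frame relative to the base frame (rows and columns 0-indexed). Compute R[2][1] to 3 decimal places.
0.612

End-effector y-axis (col 1 of R) = (-0.5000,-0.6124,0.6124)
R[2][1] = 0.6124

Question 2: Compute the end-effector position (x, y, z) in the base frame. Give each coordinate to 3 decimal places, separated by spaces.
-0.830 6.123 -10.608

after link 1: o_1 = (0.0000, 2.0000, 2.0000)
after link 2: o_2 = (1.0000, 5.5355, -1.5355)
after link 3: o_3 = (3.5000, 7.8903, -5.3045)
after link 4: o_4 = (-0.8301, 6.1225, -10.6078)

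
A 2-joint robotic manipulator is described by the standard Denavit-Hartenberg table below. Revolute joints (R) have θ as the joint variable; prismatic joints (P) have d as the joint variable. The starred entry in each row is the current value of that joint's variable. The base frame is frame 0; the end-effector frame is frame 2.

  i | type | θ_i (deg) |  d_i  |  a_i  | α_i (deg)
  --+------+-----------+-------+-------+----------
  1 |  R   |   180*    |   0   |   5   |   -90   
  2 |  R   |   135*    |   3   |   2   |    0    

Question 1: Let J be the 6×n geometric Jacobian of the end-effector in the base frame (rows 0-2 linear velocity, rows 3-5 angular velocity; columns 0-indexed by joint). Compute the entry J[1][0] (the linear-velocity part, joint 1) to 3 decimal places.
-3.586

axis z_0 = ẑ; lever o_n−o_0 = (-3.5858,-3.0000,-1.4142)
cross product → J_v[:, 0] = (3.0000,-3.5858,0.0000)
J_ω[:, 0] = z_0
entry J[1][0] = -3.5858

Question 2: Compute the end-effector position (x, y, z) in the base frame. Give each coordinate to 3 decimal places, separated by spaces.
after link 1: o_1 = (-5.0000, 0.0000, 0.0000)
after link 2: o_2 = (-3.5858, -3.0000, -1.4142)

-3.586 -3.000 -1.414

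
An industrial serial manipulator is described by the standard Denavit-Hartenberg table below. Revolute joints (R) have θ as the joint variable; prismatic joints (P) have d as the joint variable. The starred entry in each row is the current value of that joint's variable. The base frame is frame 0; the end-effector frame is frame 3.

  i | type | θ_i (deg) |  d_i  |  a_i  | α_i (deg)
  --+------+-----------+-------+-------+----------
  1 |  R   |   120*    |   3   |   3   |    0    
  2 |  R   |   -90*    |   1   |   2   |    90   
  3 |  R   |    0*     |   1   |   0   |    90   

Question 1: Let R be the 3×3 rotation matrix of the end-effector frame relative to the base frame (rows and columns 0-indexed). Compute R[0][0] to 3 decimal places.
End-effector x-axis (col 0 of R) = (0.8660,0.5000,0.0000)
R[0][0] = 0.8660

0.866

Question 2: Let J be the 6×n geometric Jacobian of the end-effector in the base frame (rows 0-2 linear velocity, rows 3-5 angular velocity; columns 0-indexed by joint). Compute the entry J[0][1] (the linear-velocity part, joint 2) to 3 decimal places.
axis z_1 = (0.0000,0.0000,1.0000); lever o_n−o_1 = (2.2321,0.1340,1.0000)
cross product → J_v[:, 1] = (-0.1340,2.2321,0.0000)
J_ω[:, 1] = z_1
entry J[0][1] = -0.1340

-0.134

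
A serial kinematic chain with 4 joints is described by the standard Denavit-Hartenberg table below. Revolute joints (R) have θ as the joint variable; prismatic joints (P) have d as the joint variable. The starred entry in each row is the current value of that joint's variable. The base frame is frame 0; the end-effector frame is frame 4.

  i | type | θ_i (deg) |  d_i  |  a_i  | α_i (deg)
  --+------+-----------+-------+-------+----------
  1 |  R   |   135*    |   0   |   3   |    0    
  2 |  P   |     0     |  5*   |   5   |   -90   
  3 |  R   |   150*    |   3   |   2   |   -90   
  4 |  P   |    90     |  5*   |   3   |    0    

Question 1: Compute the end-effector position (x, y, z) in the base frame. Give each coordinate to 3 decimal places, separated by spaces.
-2.664 2.664 8.330

after link 1: o_1 = (-2.1213, 2.1213, 0.0000)
after link 2: o_2 = (-5.6569, 5.6569, 5.0000)
after link 3: o_3 = (-6.5534, 2.3108, 4.0000)
after link 4: o_4 = (-2.6643, 2.6643, 8.3301)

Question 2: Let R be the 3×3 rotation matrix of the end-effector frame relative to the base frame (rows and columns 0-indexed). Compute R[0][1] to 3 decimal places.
End-effector y-axis (col 1 of R) = (-0.6124,0.6124,0.5000)
R[0][1] = -0.6124

-0.612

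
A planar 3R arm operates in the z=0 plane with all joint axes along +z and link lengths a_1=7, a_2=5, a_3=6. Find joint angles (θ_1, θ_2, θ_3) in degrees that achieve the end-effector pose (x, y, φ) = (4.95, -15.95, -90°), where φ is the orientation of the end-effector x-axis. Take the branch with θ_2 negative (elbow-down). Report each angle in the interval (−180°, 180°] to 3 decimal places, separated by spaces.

-45.003 -44.991 -0.006

wrist centre = target − a_3·(cos φ, sin φ) = (4.9500, -9.9500)
cos θ_2 = (123.5050−7²−5²)/(2·7·5) = 0.7072; θ_2 = -44.9913° (elbow-down)
β = atan2(-9.9500,4.9500) = -63.5502°; ψ = atan2(-3.5350,10.5361) = -18.5473°
θ_1 = β − ψ = -45.0029°
θ_3 = φ − θ_1 − θ_2 = -0.0058° (wrapped to (-180°,180°])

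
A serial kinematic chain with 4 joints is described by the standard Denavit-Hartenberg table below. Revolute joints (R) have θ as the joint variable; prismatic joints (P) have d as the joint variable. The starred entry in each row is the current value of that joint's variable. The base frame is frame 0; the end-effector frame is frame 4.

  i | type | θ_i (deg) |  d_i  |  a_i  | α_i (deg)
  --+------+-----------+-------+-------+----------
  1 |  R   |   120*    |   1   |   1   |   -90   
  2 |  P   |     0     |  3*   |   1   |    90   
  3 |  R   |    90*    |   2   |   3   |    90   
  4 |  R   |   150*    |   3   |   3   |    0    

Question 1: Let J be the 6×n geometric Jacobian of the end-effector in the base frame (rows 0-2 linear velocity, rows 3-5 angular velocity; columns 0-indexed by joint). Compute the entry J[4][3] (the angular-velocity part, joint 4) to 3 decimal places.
axis z_3 = (-0.5000,0.8660,0.0000); lever o_n−o_3 = (0.7500,3.8971,1.5000)
cross product → J_v[:, 3] = (1.2990,0.7500,-2.5981)
J_ω[:, 3] = z_3
entry J[4][3] = 0.8660

0.866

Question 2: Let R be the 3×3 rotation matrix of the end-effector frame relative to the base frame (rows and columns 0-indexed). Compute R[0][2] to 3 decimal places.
End-effector z-axis (col 2 of R) = (-0.5000,0.8660,0.0000)
R[0][2] = -0.5000

-0.500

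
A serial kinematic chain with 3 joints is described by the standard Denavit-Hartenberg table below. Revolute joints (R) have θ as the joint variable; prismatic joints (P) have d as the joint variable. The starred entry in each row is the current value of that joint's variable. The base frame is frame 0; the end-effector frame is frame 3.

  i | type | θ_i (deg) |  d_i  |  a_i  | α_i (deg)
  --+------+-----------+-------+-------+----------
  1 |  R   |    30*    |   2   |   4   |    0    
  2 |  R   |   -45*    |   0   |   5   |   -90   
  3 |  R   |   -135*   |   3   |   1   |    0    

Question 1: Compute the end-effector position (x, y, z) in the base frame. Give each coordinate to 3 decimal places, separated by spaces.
after link 1: o_1 = (3.4641, 2.0000, 2.0000)
after link 2: o_2 = (8.2937, 0.7059, 2.0000)
after link 3: o_3 = (8.3872, 3.7867, 2.7071)

8.387 3.787 2.707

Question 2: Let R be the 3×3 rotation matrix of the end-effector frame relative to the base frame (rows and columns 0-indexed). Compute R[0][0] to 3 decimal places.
-0.683

End-effector x-axis (col 0 of R) = (-0.6830,0.1830,0.7071)
R[0][0] = -0.6830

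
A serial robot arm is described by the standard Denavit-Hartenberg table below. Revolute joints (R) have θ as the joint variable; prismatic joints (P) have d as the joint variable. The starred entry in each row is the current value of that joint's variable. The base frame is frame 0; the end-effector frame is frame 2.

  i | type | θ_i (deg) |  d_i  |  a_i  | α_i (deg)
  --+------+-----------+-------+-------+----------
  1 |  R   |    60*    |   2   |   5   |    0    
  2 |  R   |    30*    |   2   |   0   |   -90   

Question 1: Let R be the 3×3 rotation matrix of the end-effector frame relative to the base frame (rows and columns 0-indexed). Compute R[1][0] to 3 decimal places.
End-effector x-axis (col 0 of R) = (0.0000,1.0000,0.0000)
R[1][0] = 1.0000

1.000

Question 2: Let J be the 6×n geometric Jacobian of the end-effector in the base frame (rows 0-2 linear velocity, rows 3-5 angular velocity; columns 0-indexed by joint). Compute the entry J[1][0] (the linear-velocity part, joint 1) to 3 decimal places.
axis z_0 = ẑ; lever o_n−o_0 = (2.5000,4.3301,4.0000)
cross product → J_v[:, 0] = (-4.3301,2.5000,0.0000)
J_ω[:, 0] = z_0
entry J[1][0] = 2.5000

2.500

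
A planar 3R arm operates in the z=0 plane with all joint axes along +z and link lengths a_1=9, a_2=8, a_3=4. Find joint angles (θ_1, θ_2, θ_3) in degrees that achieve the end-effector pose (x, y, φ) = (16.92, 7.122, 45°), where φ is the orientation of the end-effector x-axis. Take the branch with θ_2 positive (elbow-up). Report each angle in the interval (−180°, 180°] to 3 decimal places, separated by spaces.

wrist centre = target − a_3·(cos φ, sin φ) = (14.0916, 4.2936)
cos θ_2 = (217.0072−9²−8²)/(2·9·8) = 0.5000; θ_2 = 59.9967° (elbow-up)
β = atan2(4.2936,14.0916) = 16.9455°; ψ = atan2(6.9280,13.0004) = 28.0534°
θ_1 = β − ψ = -11.1079°
θ_3 = φ − θ_1 − θ_2 = -3.8888° (wrapped to (-180°,180°])

-11.108 59.997 -3.889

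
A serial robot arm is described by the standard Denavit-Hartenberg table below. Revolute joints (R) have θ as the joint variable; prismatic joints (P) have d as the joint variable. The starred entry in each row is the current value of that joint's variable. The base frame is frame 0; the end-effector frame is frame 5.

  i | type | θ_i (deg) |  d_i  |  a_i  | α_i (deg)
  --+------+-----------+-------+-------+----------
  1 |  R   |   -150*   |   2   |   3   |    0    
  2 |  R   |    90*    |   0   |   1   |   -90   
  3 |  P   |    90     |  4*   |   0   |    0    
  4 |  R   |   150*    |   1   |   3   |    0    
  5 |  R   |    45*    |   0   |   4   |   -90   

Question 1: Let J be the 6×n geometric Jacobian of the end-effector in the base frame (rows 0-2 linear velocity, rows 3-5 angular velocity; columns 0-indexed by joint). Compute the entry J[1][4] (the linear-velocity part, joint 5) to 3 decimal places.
-3.346

axis z_4 = (0.8660,0.5000,0.0000); lever o_n−o_4 = (0.5176,-0.8966,3.8637)
cross product → J_v[:, 4] = (1.9319,-3.3461,-1.0353)
J_ω[:, 4] = z_4
entry J[1][4] = -3.3461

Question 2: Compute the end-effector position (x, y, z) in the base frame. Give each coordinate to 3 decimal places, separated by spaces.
2.000 0.536 8.462

after link 1: o_1 = (-2.5981, -1.5000, 2.0000)
after link 2: o_2 = (-2.0981, -2.3660, 2.0000)
after link 3: o_3 = (1.3660, -0.3660, 2.0000)
after link 4: o_4 = (1.4821, 1.4330, 4.5981)
after link 5: o_5 = (1.9997, 0.5364, 8.4618)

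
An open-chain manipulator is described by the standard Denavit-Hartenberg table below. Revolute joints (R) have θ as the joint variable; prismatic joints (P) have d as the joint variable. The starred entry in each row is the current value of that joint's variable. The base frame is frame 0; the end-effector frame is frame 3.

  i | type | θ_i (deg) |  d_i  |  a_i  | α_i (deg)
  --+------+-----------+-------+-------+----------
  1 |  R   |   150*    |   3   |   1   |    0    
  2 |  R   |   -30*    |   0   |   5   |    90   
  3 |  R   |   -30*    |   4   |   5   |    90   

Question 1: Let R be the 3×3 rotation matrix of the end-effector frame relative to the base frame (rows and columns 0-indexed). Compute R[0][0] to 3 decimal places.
End-effector x-axis (col 0 of R) = (-0.4330,0.7500,-0.5000)
R[0][0] = -0.4330

-0.433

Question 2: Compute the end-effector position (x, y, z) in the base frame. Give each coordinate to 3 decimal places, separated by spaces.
after link 1: o_1 = (-0.8660, 0.5000, 3.0000)
after link 2: o_2 = (-3.3660, 4.8301, 3.0000)
after link 3: o_3 = (-2.0670, 10.5801, 0.5000)

-2.067 10.580 0.500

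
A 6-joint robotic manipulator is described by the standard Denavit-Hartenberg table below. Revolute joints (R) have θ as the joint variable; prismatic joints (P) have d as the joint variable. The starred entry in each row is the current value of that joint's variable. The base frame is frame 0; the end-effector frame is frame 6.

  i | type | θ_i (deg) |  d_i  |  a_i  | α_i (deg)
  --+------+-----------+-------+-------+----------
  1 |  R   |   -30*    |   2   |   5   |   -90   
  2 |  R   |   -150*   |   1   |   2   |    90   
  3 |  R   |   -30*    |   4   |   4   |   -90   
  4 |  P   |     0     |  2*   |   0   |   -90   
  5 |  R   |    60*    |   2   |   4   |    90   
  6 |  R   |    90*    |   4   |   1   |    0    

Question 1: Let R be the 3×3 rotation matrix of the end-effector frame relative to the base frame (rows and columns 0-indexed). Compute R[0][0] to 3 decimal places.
0.433

End-effector x-axis (col 0 of R) = (0.4330,-0.2500,0.8660)
R[0][0] = 0.4330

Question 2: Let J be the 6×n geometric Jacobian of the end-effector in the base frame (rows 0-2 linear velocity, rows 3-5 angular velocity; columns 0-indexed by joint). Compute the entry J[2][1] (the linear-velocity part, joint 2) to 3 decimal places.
axis z_1 = (0.5000,0.8660,0.0000); lever o_n−o_1 = (-9.9151,1.9510,4.3660)
cross product → J_v[:, 1] = (3.7811,-2.1830,9.5622)
J_ω[:, 1] = z_1
entry J[2][1] = 9.5622

9.562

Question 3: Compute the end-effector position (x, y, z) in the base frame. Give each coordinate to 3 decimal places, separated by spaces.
-5.585 -0.549 6.366

after link 1: o_1 = (4.3301, -2.5000, 2.0000)
after link 2: o_2 = (3.3301, -0.7679, 3.0000)
after link 3: o_3 = (-2.0000, 0.0000, 1.2679)
after link 4: o_4 = (-1.8840, 1.9330, 1.7679)
after link 5: o_5 = (-3.0179, -2.0311, 3.5000)
after link 6: o_6 = (-5.5849, -0.5490, 6.3660)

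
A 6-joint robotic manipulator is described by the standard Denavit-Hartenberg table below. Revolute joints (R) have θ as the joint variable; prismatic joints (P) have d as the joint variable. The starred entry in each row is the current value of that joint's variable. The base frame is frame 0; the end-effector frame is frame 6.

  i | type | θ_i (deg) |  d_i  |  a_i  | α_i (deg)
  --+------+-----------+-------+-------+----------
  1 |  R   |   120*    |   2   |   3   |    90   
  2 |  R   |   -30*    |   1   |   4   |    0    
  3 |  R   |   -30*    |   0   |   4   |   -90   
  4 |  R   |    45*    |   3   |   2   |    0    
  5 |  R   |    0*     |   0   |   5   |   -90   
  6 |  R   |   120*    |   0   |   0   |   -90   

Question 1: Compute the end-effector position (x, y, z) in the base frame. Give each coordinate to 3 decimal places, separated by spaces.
-10.189 9.749 -6.251

after link 1: o_1 = (-1.5000, 2.5981, 2.0000)
after link 2: o_2 = (-2.3660, 6.0981, 0.0000)
after link 3: o_3 = (-3.3660, 7.8301, -3.4641)
after link 4: o_4 = (-6.2434, 9.9854, -3.1888)
after link 5: o_5 = (-10.1891, 9.7486, -6.2507)
after link 6: o_6 = (-10.1891, 9.7486, -6.2507)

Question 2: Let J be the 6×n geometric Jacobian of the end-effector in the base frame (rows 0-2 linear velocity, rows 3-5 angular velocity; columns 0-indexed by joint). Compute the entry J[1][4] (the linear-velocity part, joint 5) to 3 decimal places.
-3.299

axis z_4 = (-0.4330,0.7500,0.5000); lever o_n−o_4 = (-3.9457,-0.2368,-3.0619)
cross product → J_v[:, 4] = (-2.1780,-3.2987,3.0619)
J_ω[:, 4] = z_4
entry J[1][4] = -3.2987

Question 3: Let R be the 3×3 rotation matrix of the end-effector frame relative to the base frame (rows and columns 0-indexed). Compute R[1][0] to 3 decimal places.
-0.626

End-effector x-axis (col 0 of R) = (0.7696,-0.6258,-0.1268)
R[1][0] = -0.6258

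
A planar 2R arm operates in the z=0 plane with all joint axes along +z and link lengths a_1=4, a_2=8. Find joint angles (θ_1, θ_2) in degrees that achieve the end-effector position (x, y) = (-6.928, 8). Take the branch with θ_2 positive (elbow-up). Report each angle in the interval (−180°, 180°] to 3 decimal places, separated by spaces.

cos θ_2 = (111.9972−4²−8²)/(2·4·8) = 0.5000; θ_2 = 60.0029° (elbow-up)
β = atan2(8.0000,-6.9280) = 130.8926°; ψ = atan2(6.9284,7.9996) = 40.8955°
θ_1 = β − ψ = 89.9971°

89.997 60.003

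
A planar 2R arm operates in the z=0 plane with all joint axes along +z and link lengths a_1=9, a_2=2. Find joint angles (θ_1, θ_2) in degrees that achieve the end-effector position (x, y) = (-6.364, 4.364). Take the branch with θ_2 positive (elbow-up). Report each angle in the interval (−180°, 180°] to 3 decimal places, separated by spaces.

cos θ_2 = (59.5450−9²−2²)/(2·9·2) = -0.7071; θ_2 = 134.9981° (elbow-up)
β = atan2(4.3640,-6.3640) = 145.5603°; ψ = atan2(1.4143,7.5858) = 10.5607°
θ_1 = β − ψ = 134.9996°

135.000 134.998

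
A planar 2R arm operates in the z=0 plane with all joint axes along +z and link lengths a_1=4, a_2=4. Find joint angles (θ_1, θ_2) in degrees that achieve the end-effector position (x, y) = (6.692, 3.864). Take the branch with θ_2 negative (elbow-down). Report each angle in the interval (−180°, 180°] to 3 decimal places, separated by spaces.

cos θ_2 = (59.7134−4²−4²)/(2·4·4) = 0.8660; θ_2 = -29.9980° (elbow-down)
β = atan2(3.8640,6.6920) = 30.0024°; ψ = atan2(-1.9999,7.4642) = -14.9990°
θ_1 = β − ψ = 45.0014°

45.001 -29.998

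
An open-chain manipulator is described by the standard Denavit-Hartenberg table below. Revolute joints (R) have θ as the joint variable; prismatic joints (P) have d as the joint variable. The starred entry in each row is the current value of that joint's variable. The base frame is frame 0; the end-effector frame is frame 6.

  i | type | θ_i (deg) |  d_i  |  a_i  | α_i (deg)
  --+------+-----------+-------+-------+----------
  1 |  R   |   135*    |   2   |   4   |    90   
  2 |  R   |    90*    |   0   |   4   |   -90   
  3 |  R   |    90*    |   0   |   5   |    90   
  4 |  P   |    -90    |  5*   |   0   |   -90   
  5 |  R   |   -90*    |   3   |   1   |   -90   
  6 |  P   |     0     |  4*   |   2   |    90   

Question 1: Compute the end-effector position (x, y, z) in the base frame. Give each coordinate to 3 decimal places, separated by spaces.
-11.314 0.000 14.000

after link 1: o_1 = (-2.8284, 2.8284, 2.0000)
after link 2: o_2 = (-2.8284, 2.8284, 6.0000)
after link 3: o_3 = (-6.3640, -0.7071, 6.0000)
after link 4: o_4 = (-6.3640, -0.7071, 11.0000)
after link 5: o_5 = (-8.4853, -2.8284, 12.0000)
after link 6: o_6 = (-11.3137, 0.0000, 14.0000)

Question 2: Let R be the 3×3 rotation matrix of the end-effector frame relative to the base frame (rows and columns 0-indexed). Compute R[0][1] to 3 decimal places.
-0.707

End-effector y-axis (col 1 of R) = (-0.7071,0.7071,-0.0000)
R[0][1] = -0.7071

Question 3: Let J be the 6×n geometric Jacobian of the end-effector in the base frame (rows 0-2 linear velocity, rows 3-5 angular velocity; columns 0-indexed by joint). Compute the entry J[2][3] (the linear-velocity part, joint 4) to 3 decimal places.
prismatic axis z_3 = (0.0000,0.0000,1.0000)
J_v[:, 3] = z_3; J_ω[:, 3] = (0,0,0)
entry J[2][3] = 1.0000

1.000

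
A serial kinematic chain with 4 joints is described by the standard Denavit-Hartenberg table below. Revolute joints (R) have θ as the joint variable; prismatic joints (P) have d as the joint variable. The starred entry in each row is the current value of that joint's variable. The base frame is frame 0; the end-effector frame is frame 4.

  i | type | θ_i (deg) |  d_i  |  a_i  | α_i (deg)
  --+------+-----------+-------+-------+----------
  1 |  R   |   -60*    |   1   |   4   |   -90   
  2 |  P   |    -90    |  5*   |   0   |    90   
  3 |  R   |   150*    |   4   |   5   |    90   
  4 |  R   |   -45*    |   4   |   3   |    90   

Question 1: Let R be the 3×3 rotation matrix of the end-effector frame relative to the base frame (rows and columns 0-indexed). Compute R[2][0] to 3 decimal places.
End-effector x-axis (col 0 of R) = (0.6597,-0.4356,-0.6124)
R[2][0] = -0.6124

-0.612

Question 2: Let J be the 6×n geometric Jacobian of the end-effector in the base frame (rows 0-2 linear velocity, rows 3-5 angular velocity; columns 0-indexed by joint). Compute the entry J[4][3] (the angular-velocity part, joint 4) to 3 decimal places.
0.433

axis z_3 = (0.7500,0.4330,0.5000); lever o_n−o_3 = (4.9792,0.4253,0.1629)
cross product → J_v[:, 3] = (-0.1421,2.3674,-1.8371)
J_ω[:, 3] = z_3
entry J[4][3] = 0.4330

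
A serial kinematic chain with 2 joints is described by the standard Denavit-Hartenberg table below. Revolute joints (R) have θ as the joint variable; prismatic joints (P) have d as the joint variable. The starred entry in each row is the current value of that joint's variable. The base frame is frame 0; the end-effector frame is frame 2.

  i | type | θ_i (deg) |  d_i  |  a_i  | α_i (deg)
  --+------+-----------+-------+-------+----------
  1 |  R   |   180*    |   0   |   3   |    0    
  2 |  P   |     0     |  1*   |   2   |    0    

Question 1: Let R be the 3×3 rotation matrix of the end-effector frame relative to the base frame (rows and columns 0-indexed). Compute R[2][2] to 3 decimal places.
End-effector z-axis (col 2 of R) = (0.0000,0.0000,1.0000)
R[2][2] = 1.0000

1.000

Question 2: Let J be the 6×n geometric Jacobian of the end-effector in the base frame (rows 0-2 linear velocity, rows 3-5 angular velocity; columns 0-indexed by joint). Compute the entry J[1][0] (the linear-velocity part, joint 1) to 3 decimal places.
-5.000

axis z_0 = ẑ; lever o_n−o_0 = (-5.0000,0.0000,1.0000)
cross product → J_v[:, 0] = (-0.0000,-5.0000,0.0000)
J_ω[:, 0] = z_0
entry J[1][0] = -5.0000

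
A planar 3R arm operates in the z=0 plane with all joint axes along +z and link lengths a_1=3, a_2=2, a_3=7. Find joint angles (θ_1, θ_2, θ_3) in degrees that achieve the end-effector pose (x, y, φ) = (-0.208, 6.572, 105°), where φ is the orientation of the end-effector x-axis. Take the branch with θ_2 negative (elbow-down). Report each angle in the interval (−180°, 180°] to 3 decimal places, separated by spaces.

31.524 -149.998 -136.526

wrist centre = target − a_3·(cos φ, sin φ) = (1.6037, -0.1895)
cos θ_2 = (2.6079−3²−2²)/(2·3·2) = -0.8660; θ_2 = -149.9984° (elbow-down)
β = atan2(-0.1895,1.6037) = -6.7382°; ψ = atan2(-1.0000,1.2680) = -38.2627°
θ_1 = β − ψ = 31.5245°
θ_3 = φ − θ_1 − θ_2 = -136.5261° (wrapped to (-180°,180°])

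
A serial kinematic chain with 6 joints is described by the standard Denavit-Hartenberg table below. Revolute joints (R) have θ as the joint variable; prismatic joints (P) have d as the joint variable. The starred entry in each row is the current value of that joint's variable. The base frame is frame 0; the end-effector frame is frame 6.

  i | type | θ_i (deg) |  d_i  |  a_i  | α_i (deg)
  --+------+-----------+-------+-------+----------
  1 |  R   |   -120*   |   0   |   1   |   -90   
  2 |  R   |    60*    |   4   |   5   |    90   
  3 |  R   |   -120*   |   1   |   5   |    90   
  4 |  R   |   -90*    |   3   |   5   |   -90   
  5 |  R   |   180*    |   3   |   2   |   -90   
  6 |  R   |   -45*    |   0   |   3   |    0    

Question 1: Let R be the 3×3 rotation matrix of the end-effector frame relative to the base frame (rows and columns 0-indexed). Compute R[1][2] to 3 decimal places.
End-effector z-axis (col 2 of R) = (0.6495,0.1250,0.7500)
R[1][2] = 0.1250

0.125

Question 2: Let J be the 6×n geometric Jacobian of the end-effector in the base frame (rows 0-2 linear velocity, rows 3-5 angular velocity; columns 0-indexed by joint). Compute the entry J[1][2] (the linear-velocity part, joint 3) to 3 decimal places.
axis z_2 = (-0.4330,-0.7500,0.5000); lever o_n−o_2 = (-4.4298,6.8580,6.6933)
cross product → J_v[:, 2] = (-8.4490,0.6834,-6.2920)
J_ω[:, 2] = z_2
entry J[1][2] = 0.6834

0.683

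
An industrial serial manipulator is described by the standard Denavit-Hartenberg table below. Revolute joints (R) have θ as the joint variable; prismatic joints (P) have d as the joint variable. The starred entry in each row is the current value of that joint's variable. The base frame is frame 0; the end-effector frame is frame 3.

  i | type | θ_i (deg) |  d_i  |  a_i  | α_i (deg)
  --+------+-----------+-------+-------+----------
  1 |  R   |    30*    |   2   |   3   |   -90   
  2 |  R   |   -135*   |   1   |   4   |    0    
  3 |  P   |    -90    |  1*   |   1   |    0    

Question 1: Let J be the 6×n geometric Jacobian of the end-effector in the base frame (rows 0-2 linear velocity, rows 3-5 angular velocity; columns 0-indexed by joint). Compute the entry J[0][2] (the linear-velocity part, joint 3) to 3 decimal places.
-0.500

prismatic axis z_2 = (-0.5000,0.8660,0.0000)
J_v[:, 2] = z_2; J_ω[:, 2] = (0,0,0)
entry J[0][2] = -0.5000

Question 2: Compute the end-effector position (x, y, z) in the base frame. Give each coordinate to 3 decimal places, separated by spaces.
-1.464 1.464 4.121

after link 1: o_1 = (2.5981, 1.5000, 2.0000)
after link 2: o_2 = (-0.3514, 0.9518, 4.8284)
after link 3: o_3 = (-1.4638, 1.4643, 4.1213)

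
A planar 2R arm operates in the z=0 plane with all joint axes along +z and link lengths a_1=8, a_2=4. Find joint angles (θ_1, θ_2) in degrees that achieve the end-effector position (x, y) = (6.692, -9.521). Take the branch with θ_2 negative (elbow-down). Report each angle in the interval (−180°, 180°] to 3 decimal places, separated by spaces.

cos θ_2 = (135.4323−8²−4²)/(2·8·4) = 0.8661; θ_2 = -29.9880° (elbow-down)
β = atan2(-9.5210,6.6920) = -54.8979°; ψ = atan2(-1.9993,11.4645) = -9.8922°
θ_1 = β − ψ = -45.0056°

-45.006 -29.988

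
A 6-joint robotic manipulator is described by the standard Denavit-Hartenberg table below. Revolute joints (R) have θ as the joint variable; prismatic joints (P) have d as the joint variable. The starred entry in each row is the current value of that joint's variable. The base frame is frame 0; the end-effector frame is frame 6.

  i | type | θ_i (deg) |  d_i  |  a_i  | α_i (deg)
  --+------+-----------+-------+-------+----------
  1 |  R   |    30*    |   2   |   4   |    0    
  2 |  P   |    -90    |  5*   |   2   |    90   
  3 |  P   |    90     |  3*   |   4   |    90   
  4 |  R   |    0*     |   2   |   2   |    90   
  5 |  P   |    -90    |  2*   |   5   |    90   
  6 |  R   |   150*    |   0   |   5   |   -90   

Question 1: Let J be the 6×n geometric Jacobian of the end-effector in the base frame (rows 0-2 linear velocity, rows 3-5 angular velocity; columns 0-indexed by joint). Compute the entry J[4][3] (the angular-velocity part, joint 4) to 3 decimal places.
axis z_3 = (0.5000,-0.8660,-0.0000); lever o_n−o_3 = (4.5622,1.0981,2.0000)
cross product → J_v[:, 3] = (-1.7321,-1.0000,4.5000)
J_ω[:, 3] = z_3
entry J[4][3] = -0.8660

-0.866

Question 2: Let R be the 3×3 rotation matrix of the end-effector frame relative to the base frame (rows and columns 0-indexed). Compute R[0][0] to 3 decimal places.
0.866

End-effector x-axis (col 0 of R) = (0.8660,-0.5000,-0.0000)
R[0][0] = 0.8660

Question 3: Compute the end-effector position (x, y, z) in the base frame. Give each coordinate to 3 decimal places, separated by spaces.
after link 1: o_1 = (3.4641, 2.0000, 2.0000)
after link 2: o_2 = (4.4641, 0.2679, 7.0000)
after link 3: o_3 = (1.8660, -1.2321, 11.0000)
after link 4: o_4 = (2.8660, -2.9641, 13.0000)
after link 5: o_5 = (2.0981, 2.3660, 13.0000)
after link 6: o_6 = (6.4282, -0.1340, 13.0000)

6.428 -0.134 13.000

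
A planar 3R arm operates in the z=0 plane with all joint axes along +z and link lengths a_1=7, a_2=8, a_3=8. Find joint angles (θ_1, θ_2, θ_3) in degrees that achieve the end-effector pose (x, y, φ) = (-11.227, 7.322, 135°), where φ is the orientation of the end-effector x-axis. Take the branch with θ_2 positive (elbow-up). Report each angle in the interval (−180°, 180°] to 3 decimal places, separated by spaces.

wrist centre = target − a_3·(cos φ, sin φ) = (-5.5701, 1.6651)
cos θ_2 = (33.7992−7²−8²)/(2·7·8) = -0.7071; θ_2 = 135.0035° (elbow-up)
β = atan2(1.6651,-5.5701) = 163.3564°; ψ = atan2(5.6565,1.3428) = 76.6457°
θ_1 = β − ψ = 86.7107°
θ_3 = φ − θ_1 − θ_2 = -86.7142° (wrapped to (-180°,180°])

86.711 135.003 -86.714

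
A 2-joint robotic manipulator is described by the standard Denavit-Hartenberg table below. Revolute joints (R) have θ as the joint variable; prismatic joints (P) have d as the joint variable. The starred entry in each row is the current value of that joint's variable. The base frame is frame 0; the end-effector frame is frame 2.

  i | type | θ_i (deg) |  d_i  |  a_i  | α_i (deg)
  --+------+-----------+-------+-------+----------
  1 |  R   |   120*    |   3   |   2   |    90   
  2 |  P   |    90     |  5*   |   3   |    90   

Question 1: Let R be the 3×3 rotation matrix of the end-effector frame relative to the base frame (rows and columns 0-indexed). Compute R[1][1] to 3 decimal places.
0.500

End-effector y-axis (col 1 of R) = (0.8660,0.5000,0.0000)
R[1][1] = 0.5000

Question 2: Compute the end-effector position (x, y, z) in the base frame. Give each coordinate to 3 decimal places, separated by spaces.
3.330 4.232 6.000

after link 1: o_1 = (-1.0000, 1.7321, 3.0000)
after link 2: o_2 = (3.3301, 4.2321, 6.0000)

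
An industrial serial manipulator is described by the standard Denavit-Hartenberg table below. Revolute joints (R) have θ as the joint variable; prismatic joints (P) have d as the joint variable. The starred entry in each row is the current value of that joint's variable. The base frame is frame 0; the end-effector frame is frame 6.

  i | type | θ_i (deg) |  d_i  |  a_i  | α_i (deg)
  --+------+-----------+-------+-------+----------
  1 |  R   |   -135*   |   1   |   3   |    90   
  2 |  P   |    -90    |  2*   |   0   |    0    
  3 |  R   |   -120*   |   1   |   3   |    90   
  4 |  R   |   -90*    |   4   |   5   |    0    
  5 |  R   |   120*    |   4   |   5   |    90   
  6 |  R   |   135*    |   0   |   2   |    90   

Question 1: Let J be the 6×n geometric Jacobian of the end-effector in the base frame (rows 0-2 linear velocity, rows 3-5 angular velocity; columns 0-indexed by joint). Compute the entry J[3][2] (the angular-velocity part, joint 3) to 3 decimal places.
-0.707

axis z_2 = (-0.7071,0.7071,0.0000); lever o_n−o_2 = (1.9710,-1.1503,11.2056)
cross product → J_v[:, 2] = (7.9236,7.9236,-0.5803)
J_ω[:, 2] = z_2
entry J[3][2] = -0.7071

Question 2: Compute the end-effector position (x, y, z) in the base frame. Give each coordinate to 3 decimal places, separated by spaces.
-1.565 -1.857 12.206

after link 1: o_1 = (-2.1213, -2.1213, 1.0000)
after link 2: o_2 = (-3.5355, -0.7071, 1.0000)
after link 3: o_3 = (-2.4055, 1.8371, 2.5000)
after link 4: o_4 = (-0.2842, -3.1126, 5.9641)
after link 5: o_5 = (-0.8145, -0.1074, 11.5933)
after link 6: o_6 = (-1.5645, -1.8574, 12.2056)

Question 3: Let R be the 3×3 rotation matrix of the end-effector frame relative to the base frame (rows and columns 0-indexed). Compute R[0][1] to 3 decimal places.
0.919

End-effector y-axis (col 1 of R) = (0.9186,-0.3062,0.2500)
R[0][1] = 0.9186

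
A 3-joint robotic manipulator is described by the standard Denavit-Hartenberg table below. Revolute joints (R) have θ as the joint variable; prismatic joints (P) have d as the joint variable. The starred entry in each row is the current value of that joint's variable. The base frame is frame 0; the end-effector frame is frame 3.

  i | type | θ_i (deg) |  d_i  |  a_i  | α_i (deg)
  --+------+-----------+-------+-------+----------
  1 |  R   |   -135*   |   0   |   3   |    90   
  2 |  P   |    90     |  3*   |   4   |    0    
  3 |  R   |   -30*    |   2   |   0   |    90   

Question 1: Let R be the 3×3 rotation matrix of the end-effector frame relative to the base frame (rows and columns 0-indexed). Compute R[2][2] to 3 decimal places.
-0.500

End-effector z-axis (col 2 of R) = (-0.6124,-0.6124,-0.5000)
R[2][2] = -0.5000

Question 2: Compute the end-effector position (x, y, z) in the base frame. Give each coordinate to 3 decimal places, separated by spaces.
after link 1: o_1 = (-2.1213, -2.1213, 0.0000)
after link 2: o_2 = (-4.2426, -0.0000, 4.0000)
after link 3: o_3 = (-5.6569, 1.4142, 4.0000)

-5.657 1.414 4.000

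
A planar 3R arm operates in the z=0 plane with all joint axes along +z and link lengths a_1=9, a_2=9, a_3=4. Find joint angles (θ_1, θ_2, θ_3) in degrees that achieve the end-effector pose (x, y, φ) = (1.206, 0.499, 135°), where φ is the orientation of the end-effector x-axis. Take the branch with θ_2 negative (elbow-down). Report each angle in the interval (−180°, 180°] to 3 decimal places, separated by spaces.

44.999 -150.001 -119.998

wrist centre = target − a_3·(cos φ, sin φ) = (4.0344, -2.3294)
cos θ_2 = (21.7028−9²−9²)/(2·9·9) = -0.8660; θ_2 = -150.0007° (elbow-down)
β = atan2(-2.3294,4.0344) = -30.0016°; ψ = atan2(-4.4999,1.2057) = -75.0004°
θ_1 = β − ψ = 44.9988°
θ_3 = φ − θ_1 − θ_2 = -119.9980° (wrapped to (-180°,180°])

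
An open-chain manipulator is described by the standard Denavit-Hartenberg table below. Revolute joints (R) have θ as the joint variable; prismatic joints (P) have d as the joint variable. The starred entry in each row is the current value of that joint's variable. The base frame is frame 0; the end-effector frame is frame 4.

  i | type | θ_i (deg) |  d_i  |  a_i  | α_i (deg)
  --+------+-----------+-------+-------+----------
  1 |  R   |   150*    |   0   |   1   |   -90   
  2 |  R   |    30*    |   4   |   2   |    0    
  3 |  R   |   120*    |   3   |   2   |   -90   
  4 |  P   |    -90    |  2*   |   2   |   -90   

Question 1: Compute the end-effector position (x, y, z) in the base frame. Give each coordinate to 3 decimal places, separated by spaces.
-4.500 -7.794 -0.268

after link 1: o_1 = (-0.8660, 0.5000, 0.0000)
after link 2: o_2 = (-4.3660, -2.0981, -1.0000)
after link 3: o_3 = (-4.3660, -5.5622, -2.0000)
after link 4: o_4 = (-4.5000, -7.7942, -0.2679)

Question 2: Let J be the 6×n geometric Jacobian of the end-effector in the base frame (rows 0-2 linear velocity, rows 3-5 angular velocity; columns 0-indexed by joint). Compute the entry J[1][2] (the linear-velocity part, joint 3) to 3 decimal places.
0.366

axis z_2 = (-0.5000,-0.8660,0.0000); lever o_n−o_2 = (-0.1340,-5.6962,0.7321)
cross product → J_v[:, 2] = (-0.6340,0.3660,2.7321)
J_ω[:, 2] = z_2
entry J[1][2] = 0.3660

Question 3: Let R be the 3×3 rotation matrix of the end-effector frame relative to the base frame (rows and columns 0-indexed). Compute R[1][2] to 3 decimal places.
-0.433

End-effector z-axis (col 2 of R) = (0.7500,-0.4330,-0.5000)
R[1][2] = -0.4330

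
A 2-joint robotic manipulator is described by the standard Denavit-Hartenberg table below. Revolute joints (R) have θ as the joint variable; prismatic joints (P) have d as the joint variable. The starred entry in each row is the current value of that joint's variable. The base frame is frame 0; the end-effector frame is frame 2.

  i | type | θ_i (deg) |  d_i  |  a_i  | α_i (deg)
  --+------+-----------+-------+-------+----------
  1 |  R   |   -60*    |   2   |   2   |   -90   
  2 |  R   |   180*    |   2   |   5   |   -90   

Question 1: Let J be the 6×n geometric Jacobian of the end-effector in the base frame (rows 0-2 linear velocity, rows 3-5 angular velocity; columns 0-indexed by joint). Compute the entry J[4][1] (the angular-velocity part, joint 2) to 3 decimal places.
0.500

axis z_1 = (0.8660,0.5000,0.0000); lever o_n−o_1 = (-0.7679,5.3301,-0.0000)
cross product → J_v[:, 1] = (-0.0000,0.0000,5.0000)
J_ω[:, 1] = z_1
entry J[4][1] = 0.5000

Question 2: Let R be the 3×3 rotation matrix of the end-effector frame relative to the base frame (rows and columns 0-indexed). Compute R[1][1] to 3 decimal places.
-0.500

End-effector y-axis (col 1 of R) = (-0.8660,-0.5000,0.0000)
R[1][1] = -0.5000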